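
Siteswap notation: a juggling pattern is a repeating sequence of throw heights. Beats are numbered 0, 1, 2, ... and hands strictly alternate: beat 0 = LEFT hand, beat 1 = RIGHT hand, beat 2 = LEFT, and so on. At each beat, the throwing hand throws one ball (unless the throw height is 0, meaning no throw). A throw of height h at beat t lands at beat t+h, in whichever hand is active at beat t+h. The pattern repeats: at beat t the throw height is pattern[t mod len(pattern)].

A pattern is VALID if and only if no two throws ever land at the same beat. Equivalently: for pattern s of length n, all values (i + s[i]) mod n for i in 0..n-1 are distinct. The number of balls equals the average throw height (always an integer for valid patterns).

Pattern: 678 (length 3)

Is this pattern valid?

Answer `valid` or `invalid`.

Answer: valid

Derivation:
i=0: (i + s[i]) mod n = (0 + 6) mod 3 = 0
i=1: (i + s[i]) mod n = (1 + 7) mod 3 = 2
i=2: (i + s[i]) mod n = (2 + 8) mod 3 = 1
Residues: [0, 2, 1], distinct: True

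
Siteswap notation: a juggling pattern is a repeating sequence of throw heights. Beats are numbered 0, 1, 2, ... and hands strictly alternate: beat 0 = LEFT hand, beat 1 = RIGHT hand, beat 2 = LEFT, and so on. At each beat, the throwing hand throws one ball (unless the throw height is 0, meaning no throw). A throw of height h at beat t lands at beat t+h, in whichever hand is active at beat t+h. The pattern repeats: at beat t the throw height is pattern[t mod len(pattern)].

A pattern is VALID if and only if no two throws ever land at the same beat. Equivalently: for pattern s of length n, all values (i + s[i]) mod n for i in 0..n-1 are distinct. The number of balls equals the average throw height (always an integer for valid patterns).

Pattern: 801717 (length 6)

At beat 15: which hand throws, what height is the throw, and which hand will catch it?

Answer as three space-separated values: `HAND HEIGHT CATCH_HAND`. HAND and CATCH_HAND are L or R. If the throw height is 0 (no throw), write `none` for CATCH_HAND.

Beat 15: 15 mod 2 = 1, so hand = R
Throw height = pattern[15 mod 6] = pattern[3] = 7
Lands at beat 15+7=22, 22 mod 2 = 0, so catch hand = L

Answer: R 7 L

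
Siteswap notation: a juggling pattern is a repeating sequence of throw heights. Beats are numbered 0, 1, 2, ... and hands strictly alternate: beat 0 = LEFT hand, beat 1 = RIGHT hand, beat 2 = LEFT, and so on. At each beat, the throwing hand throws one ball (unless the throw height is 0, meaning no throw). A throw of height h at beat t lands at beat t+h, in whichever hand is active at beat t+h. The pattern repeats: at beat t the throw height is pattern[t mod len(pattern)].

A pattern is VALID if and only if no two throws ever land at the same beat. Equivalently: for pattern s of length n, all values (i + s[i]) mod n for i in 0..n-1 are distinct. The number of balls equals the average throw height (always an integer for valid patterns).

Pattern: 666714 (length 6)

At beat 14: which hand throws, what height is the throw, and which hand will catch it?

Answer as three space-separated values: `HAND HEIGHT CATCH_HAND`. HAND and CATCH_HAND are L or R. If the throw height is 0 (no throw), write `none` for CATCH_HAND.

Answer: L 6 L

Derivation:
Beat 14: 14 mod 2 = 0, so hand = L
Throw height = pattern[14 mod 6] = pattern[2] = 6
Lands at beat 14+6=20, 20 mod 2 = 0, so catch hand = L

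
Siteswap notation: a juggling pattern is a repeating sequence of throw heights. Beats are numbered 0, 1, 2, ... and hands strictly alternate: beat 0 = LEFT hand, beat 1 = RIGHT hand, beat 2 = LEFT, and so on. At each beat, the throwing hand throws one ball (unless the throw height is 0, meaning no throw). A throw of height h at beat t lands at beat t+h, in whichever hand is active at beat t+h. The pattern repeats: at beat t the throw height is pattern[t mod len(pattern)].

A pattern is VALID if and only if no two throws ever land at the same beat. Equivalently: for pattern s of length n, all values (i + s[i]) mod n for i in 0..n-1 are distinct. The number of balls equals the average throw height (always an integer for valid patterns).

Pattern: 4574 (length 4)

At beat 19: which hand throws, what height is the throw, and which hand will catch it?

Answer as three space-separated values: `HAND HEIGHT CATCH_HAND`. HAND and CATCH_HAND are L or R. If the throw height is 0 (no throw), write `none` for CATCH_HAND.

Answer: R 4 R

Derivation:
Beat 19: 19 mod 2 = 1, so hand = R
Throw height = pattern[19 mod 4] = pattern[3] = 4
Lands at beat 19+4=23, 23 mod 2 = 1, so catch hand = R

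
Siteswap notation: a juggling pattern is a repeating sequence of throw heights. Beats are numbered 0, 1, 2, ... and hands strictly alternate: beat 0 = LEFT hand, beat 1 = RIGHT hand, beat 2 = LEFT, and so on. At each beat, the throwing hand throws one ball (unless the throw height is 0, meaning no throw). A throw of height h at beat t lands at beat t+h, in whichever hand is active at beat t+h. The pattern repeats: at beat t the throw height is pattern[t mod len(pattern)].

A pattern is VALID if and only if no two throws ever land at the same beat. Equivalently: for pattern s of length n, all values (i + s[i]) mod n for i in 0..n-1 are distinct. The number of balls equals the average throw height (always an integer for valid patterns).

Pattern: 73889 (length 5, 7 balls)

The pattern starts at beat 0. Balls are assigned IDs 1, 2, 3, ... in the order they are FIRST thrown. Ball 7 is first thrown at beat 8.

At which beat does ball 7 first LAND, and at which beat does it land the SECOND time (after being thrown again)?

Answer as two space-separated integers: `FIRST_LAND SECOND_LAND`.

Beat 0 (L): throw ball1 h=7 -> lands@7:R; in-air after throw: [b1@7:R]
Beat 1 (R): throw ball2 h=3 -> lands@4:L; in-air after throw: [b2@4:L b1@7:R]
Beat 2 (L): throw ball3 h=8 -> lands@10:L; in-air after throw: [b2@4:L b1@7:R b3@10:L]
Beat 3 (R): throw ball4 h=8 -> lands@11:R; in-air after throw: [b2@4:L b1@7:R b3@10:L b4@11:R]
Beat 4 (L): throw ball2 h=9 -> lands@13:R; in-air after throw: [b1@7:R b3@10:L b4@11:R b2@13:R]
Beat 5 (R): throw ball5 h=7 -> lands@12:L; in-air after throw: [b1@7:R b3@10:L b4@11:R b5@12:L b2@13:R]
Beat 6 (L): throw ball6 h=3 -> lands@9:R; in-air after throw: [b1@7:R b6@9:R b3@10:L b4@11:R b5@12:L b2@13:R]
Beat 7 (R): throw ball1 h=8 -> lands@15:R; in-air after throw: [b6@9:R b3@10:L b4@11:R b5@12:L b2@13:R b1@15:R]
Beat 8 (L): throw ball7 h=8 -> lands@16:L; in-air after throw: [b6@9:R b3@10:L b4@11:R b5@12:L b2@13:R b1@15:R b7@16:L]
Beat 9 (R): throw ball6 h=9 -> lands@18:L; in-air after throw: [b3@10:L b4@11:R b5@12:L b2@13:R b1@15:R b7@16:L b6@18:L]
Beat 10 (L): throw ball3 h=7 -> lands@17:R; in-air after throw: [b4@11:R b5@12:L b2@13:R b1@15:R b7@16:L b3@17:R b6@18:L]
Beat 11 (R): throw ball4 h=3 -> lands@14:L; in-air after throw: [b5@12:L b2@13:R b4@14:L b1@15:R b7@16:L b3@17:R b6@18:L]
Beat 12 (L): throw ball5 h=8 -> lands@20:L; in-air after throw: [b2@13:R b4@14:L b1@15:R b7@16:L b3@17:R b6@18:L b5@20:L]
Beat 13 (R): throw ball2 h=8 -> lands@21:R; in-air after throw: [b4@14:L b1@15:R b7@16:L b3@17:R b6@18:L b5@20:L b2@21:R]
Beat 14 (L): throw ball4 h=9 -> lands@23:R; in-air after throw: [b1@15:R b7@16:L b3@17:R b6@18:L b5@20:L b2@21:R b4@23:R]
Beat 15 (R): throw ball1 h=7 -> lands@22:L; in-air after throw: [b7@16:L b3@17:R b6@18:L b5@20:L b2@21:R b1@22:L b4@23:R]
Beat 16 (L): throw ball7 h=3 -> lands@19:R; in-air after throw: [b3@17:R b6@18:L b7@19:R b5@20:L b2@21:R b1@22:L b4@23:R]
Beat 17 (R): throw ball3 h=8 -> lands@25:R; in-air after throw: [b6@18:L b7@19:R b5@20:L b2@21:R b1@22:L b4@23:R b3@25:R]
Beat 18 (L): throw ball6 h=8 -> lands@26:L; in-air after throw: [b7@19:R b5@20:L b2@21:R b1@22:L b4@23:R b3@25:R b6@26:L]
Beat 19 (R): throw ball7 h=9 -> lands@28:L; in-air after throw: [b5@20:L b2@21:R b1@22:L b4@23:R b3@25:R b6@26:L b7@28:L]
Ball 7: thrown@8 h=8 -> first land @16; rethrown@16 h=3 -> second land @19

Answer: 16 19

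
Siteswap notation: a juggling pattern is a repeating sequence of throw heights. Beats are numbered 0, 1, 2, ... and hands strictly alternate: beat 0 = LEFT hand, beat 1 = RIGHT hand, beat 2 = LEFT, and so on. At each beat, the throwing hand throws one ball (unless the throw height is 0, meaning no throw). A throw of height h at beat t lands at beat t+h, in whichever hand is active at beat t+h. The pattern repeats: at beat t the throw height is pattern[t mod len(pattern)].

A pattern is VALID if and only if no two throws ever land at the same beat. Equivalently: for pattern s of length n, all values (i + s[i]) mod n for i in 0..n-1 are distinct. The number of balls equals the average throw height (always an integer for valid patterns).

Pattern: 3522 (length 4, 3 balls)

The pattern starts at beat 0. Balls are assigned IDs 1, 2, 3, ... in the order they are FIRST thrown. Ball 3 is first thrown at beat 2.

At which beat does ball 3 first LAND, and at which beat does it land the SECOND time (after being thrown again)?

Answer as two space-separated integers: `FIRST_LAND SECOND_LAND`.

Beat 0 (L): throw ball1 h=3 -> lands@3:R; in-air after throw: [b1@3:R]
Beat 1 (R): throw ball2 h=5 -> lands@6:L; in-air after throw: [b1@3:R b2@6:L]
Beat 2 (L): throw ball3 h=2 -> lands@4:L; in-air after throw: [b1@3:R b3@4:L b2@6:L]
Beat 3 (R): throw ball1 h=2 -> lands@5:R; in-air after throw: [b3@4:L b1@5:R b2@6:L]
Beat 4 (L): throw ball3 h=3 -> lands@7:R; in-air after throw: [b1@5:R b2@6:L b3@7:R]
Beat 5 (R): throw ball1 h=5 -> lands@10:L; in-air after throw: [b2@6:L b3@7:R b1@10:L]
Beat 6 (L): throw ball2 h=2 -> lands@8:L; in-air after throw: [b3@7:R b2@8:L b1@10:L]
Beat 7 (R): throw ball3 h=2 -> lands@9:R; in-air after throw: [b2@8:L b3@9:R b1@10:L]
Ball 3: thrown@2 h=2 -> first land @4; rethrown@4 h=3 -> second land @7

Answer: 4 7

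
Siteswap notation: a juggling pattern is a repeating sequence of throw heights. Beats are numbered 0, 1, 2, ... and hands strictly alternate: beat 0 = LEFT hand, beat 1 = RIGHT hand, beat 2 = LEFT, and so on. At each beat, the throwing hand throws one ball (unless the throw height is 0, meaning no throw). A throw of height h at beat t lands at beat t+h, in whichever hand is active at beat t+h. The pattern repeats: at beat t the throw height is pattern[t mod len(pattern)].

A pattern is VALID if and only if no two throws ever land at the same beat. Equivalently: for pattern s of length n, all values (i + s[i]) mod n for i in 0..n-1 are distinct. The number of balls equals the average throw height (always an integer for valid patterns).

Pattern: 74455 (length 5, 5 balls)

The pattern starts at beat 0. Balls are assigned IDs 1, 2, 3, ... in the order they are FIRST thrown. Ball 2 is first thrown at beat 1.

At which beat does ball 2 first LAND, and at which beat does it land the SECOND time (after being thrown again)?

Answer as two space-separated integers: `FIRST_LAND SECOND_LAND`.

Answer: 5 12

Derivation:
Beat 0 (L): throw ball1 h=7 -> lands@7:R; in-air after throw: [b1@7:R]
Beat 1 (R): throw ball2 h=4 -> lands@5:R; in-air after throw: [b2@5:R b1@7:R]
Beat 2 (L): throw ball3 h=4 -> lands@6:L; in-air after throw: [b2@5:R b3@6:L b1@7:R]
Beat 3 (R): throw ball4 h=5 -> lands@8:L; in-air after throw: [b2@5:R b3@6:L b1@7:R b4@8:L]
Beat 4 (L): throw ball5 h=5 -> lands@9:R; in-air after throw: [b2@5:R b3@6:L b1@7:R b4@8:L b5@9:R]
Beat 5 (R): throw ball2 h=7 -> lands@12:L; in-air after throw: [b3@6:L b1@7:R b4@8:L b5@9:R b2@12:L]
Beat 6 (L): throw ball3 h=4 -> lands@10:L; in-air after throw: [b1@7:R b4@8:L b5@9:R b3@10:L b2@12:L]
Beat 7 (R): throw ball1 h=4 -> lands@11:R; in-air after throw: [b4@8:L b5@9:R b3@10:L b1@11:R b2@12:L]
Beat 8 (L): throw ball4 h=5 -> lands@13:R; in-air after throw: [b5@9:R b3@10:L b1@11:R b2@12:L b4@13:R]
Beat 9 (R): throw ball5 h=5 -> lands@14:L; in-air after throw: [b3@10:L b1@11:R b2@12:L b4@13:R b5@14:L]
Beat 10 (L): throw ball3 h=7 -> lands@17:R; in-air after throw: [b1@11:R b2@12:L b4@13:R b5@14:L b3@17:R]
Beat 11 (R): throw ball1 h=4 -> lands@15:R; in-air after throw: [b2@12:L b4@13:R b5@14:L b1@15:R b3@17:R]
Beat 12 (L): throw ball2 h=4 -> lands@16:L; in-air after throw: [b4@13:R b5@14:L b1@15:R b2@16:L b3@17:R]
Ball 2: thrown@1 h=4 -> first land @5; rethrown@5 h=7 -> second land @12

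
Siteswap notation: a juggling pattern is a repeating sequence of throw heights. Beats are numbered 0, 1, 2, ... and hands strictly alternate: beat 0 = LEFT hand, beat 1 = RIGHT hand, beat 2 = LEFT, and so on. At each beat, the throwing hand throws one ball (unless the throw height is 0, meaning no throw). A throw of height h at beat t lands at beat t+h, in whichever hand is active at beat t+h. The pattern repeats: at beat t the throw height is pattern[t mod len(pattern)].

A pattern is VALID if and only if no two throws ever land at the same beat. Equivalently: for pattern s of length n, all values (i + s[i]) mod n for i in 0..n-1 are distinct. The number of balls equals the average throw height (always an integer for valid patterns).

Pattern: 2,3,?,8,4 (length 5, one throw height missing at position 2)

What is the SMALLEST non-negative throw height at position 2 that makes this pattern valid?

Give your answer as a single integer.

i=0: (0 + 2) mod 5 = 2
i=1: (1 + 3) mod 5 = 4
i=2: s[i]=? (unknown)
i=3: (3 + 8) mod 5 = 1
i=4: (4 + 4) mod 5 = 3
Known residues: [1, 2, 3, 4]; need a permutation of 0..4, so missing residue r = 0
Need (2 + s) mod 5 = 0; smallest s = (0 - 2) mod 5 = 3

Answer: 3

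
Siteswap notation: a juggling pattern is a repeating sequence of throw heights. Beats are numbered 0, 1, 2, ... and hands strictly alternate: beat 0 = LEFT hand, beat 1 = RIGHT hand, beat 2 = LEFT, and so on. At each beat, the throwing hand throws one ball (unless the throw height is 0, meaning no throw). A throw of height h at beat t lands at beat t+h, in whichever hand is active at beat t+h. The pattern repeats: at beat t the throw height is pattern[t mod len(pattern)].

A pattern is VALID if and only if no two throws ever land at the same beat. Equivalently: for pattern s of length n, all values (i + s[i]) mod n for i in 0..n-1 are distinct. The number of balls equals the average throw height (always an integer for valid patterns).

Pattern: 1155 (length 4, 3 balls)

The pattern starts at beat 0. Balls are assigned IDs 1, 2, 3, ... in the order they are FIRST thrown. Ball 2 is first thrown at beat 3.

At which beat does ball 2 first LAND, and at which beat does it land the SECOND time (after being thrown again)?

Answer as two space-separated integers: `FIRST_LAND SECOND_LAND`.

Answer: 8 9

Derivation:
Beat 0 (L): throw ball1 h=1 -> lands@1:R; in-air after throw: [b1@1:R]
Beat 1 (R): throw ball1 h=1 -> lands@2:L; in-air after throw: [b1@2:L]
Beat 2 (L): throw ball1 h=5 -> lands@7:R; in-air after throw: [b1@7:R]
Beat 3 (R): throw ball2 h=5 -> lands@8:L; in-air after throw: [b1@7:R b2@8:L]
Beat 4 (L): throw ball3 h=1 -> lands@5:R; in-air after throw: [b3@5:R b1@7:R b2@8:L]
Beat 5 (R): throw ball3 h=1 -> lands@6:L; in-air after throw: [b3@6:L b1@7:R b2@8:L]
Beat 6 (L): throw ball3 h=5 -> lands@11:R; in-air after throw: [b1@7:R b2@8:L b3@11:R]
Beat 7 (R): throw ball1 h=5 -> lands@12:L; in-air after throw: [b2@8:L b3@11:R b1@12:L]
Beat 8 (L): throw ball2 h=1 -> lands@9:R; in-air after throw: [b2@9:R b3@11:R b1@12:L]
Beat 9 (R): throw ball2 h=1 -> lands@10:L; in-air after throw: [b2@10:L b3@11:R b1@12:L]
Ball 2: thrown@3 h=5 -> first land @8; rethrown@8 h=1 -> second land @9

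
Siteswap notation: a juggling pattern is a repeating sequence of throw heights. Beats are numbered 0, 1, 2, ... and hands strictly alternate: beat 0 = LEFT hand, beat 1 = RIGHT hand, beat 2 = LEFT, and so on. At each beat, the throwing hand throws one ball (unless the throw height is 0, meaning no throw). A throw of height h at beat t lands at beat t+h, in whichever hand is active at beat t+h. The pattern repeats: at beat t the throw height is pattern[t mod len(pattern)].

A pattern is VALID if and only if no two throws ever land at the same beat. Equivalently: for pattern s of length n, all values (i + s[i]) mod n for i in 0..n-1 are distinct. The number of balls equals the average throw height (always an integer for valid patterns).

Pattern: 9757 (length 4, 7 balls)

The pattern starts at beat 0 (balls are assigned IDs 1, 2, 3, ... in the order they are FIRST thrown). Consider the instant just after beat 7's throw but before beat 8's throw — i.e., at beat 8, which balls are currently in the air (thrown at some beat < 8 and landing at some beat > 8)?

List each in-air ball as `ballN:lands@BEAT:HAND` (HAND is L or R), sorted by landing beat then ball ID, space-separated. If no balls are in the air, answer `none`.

Beat 0 (L): throw ball1 h=9 -> lands@9:R; in-air after throw: [b1@9:R]
Beat 1 (R): throw ball2 h=7 -> lands@8:L; in-air after throw: [b2@8:L b1@9:R]
Beat 2 (L): throw ball3 h=5 -> lands@7:R; in-air after throw: [b3@7:R b2@8:L b1@9:R]
Beat 3 (R): throw ball4 h=7 -> lands@10:L; in-air after throw: [b3@7:R b2@8:L b1@9:R b4@10:L]
Beat 4 (L): throw ball5 h=9 -> lands@13:R; in-air after throw: [b3@7:R b2@8:L b1@9:R b4@10:L b5@13:R]
Beat 5 (R): throw ball6 h=7 -> lands@12:L; in-air after throw: [b3@7:R b2@8:L b1@9:R b4@10:L b6@12:L b5@13:R]
Beat 6 (L): throw ball7 h=5 -> lands@11:R; in-air after throw: [b3@7:R b2@8:L b1@9:R b4@10:L b7@11:R b6@12:L b5@13:R]
Beat 7 (R): throw ball3 h=7 -> lands@14:L; in-air after throw: [b2@8:L b1@9:R b4@10:L b7@11:R b6@12:L b5@13:R b3@14:L]
Beat 8 (L): throw ball2 h=9 -> lands@17:R; in-air after throw: [b1@9:R b4@10:L b7@11:R b6@12:L b5@13:R b3@14:L b2@17:R]

Answer: ball1:lands@9:R ball4:lands@10:L ball7:lands@11:R ball6:lands@12:L ball5:lands@13:R ball3:lands@14:L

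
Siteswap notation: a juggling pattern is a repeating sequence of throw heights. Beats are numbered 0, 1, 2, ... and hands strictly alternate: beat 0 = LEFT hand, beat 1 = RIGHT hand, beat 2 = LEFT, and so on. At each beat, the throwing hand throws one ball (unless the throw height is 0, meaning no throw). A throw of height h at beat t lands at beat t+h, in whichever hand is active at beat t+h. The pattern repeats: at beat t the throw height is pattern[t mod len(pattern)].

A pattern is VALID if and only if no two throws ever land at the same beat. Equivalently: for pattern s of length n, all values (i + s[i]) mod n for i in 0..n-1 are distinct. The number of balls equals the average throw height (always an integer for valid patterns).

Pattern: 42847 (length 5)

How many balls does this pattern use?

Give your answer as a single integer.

Pattern = [4, 2, 8, 4, 7], length n = 5
  position 0: throw height = 4, running sum = 4
  position 1: throw height = 2, running sum = 6
  position 2: throw height = 8, running sum = 14
  position 3: throw height = 4, running sum = 18
  position 4: throw height = 7, running sum = 25
Total sum = 25; balls = sum / n = 25 / 5 = 5

Answer: 5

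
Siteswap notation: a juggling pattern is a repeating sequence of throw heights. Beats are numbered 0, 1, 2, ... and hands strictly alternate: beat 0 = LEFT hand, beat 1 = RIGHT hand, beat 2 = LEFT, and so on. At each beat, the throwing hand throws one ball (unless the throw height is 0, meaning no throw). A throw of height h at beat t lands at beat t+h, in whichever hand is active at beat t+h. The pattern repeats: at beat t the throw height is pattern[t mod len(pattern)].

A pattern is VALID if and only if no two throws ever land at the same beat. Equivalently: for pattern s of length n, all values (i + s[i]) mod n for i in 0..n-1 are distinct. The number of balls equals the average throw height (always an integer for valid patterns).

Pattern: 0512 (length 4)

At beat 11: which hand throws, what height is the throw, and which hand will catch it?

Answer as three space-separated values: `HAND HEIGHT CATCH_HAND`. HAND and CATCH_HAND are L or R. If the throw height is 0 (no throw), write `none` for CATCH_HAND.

Answer: R 2 R

Derivation:
Beat 11: 11 mod 2 = 1, so hand = R
Throw height = pattern[11 mod 4] = pattern[3] = 2
Lands at beat 11+2=13, 13 mod 2 = 1, so catch hand = R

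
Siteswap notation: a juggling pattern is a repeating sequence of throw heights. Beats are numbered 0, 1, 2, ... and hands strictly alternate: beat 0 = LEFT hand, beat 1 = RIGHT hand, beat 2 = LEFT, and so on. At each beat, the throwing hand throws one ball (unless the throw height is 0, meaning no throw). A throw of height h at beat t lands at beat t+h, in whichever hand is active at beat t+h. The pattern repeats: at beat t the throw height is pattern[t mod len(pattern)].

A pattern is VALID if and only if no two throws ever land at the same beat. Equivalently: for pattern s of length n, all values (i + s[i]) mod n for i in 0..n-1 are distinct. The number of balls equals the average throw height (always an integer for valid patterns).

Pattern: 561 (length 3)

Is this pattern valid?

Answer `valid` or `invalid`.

i=0: (i + s[i]) mod n = (0 + 5) mod 3 = 2
i=1: (i + s[i]) mod n = (1 + 6) mod 3 = 1
i=2: (i + s[i]) mod n = (2 + 1) mod 3 = 0
Residues: [2, 1, 0], distinct: True

Answer: valid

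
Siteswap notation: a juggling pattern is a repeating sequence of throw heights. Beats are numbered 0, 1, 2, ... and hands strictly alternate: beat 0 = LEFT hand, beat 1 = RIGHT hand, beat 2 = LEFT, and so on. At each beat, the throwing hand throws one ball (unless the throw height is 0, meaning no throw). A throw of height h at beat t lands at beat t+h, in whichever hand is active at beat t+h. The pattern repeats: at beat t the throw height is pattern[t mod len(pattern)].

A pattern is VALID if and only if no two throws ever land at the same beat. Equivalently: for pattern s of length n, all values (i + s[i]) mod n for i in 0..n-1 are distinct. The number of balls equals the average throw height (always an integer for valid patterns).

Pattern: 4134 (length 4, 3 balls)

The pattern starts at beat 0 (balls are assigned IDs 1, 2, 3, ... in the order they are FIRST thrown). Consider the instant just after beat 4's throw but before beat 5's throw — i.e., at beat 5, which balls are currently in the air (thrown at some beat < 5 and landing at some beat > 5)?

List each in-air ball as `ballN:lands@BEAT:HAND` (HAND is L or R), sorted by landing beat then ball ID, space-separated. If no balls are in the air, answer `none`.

Beat 0 (L): throw ball1 h=4 -> lands@4:L; in-air after throw: [b1@4:L]
Beat 1 (R): throw ball2 h=1 -> lands@2:L; in-air after throw: [b2@2:L b1@4:L]
Beat 2 (L): throw ball2 h=3 -> lands@5:R; in-air after throw: [b1@4:L b2@5:R]
Beat 3 (R): throw ball3 h=4 -> lands@7:R; in-air after throw: [b1@4:L b2@5:R b3@7:R]
Beat 4 (L): throw ball1 h=4 -> lands@8:L; in-air after throw: [b2@5:R b3@7:R b1@8:L]
Beat 5 (R): throw ball2 h=1 -> lands@6:L; in-air after throw: [b2@6:L b3@7:R b1@8:L]

Answer: ball3:lands@7:R ball1:lands@8:L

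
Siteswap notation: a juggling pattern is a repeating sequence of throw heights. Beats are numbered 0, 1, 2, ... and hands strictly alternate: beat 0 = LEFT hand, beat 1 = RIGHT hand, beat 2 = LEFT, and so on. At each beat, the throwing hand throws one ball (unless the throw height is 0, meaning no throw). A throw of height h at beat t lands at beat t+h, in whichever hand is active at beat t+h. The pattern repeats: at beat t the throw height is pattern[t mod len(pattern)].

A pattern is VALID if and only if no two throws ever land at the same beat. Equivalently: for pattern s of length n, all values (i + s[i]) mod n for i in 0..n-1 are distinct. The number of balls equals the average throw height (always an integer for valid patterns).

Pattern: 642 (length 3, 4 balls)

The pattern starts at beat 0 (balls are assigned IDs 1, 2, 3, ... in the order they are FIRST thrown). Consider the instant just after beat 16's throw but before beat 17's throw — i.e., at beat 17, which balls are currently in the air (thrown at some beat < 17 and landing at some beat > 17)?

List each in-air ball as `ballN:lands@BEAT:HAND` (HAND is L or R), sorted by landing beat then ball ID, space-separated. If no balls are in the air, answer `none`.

Beat 0 (L): throw ball1 h=6 -> lands@6:L; in-air after throw: [b1@6:L]
Beat 1 (R): throw ball2 h=4 -> lands@5:R; in-air after throw: [b2@5:R b1@6:L]
Beat 2 (L): throw ball3 h=2 -> lands@4:L; in-air after throw: [b3@4:L b2@5:R b1@6:L]
Beat 3 (R): throw ball4 h=6 -> lands@9:R; in-air after throw: [b3@4:L b2@5:R b1@6:L b4@9:R]
Beat 4 (L): throw ball3 h=4 -> lands@8:L; in-air after throw: [b2@5:R b1@6:L b3@8:L b4@9:R]
Beat 5 (R): throw ball2 h=2 -> lands@7:R; in-air after throw: [b1@6:L b2@7:R b3@8:L b4@9:R]
Beat 6 (L): throw ball1 h=6 -> lands@12:L; in-air after throw: [b2@7:R b3@8:L b4@9:R b1@12:L]
Beat 7 (R): throw ball2 h=4 -> lands@11:R; in-air after throw: [b3@8:L b4@9:R b2@11:R b1@12:L]
Beat 8 (L): throw ball3 h=2 -> lands@10:L; in-air after throw: [b4@9:R b3@10:L b2@11:R b1@12:L]
Beat 9 (R): throw ball4 h=6 -> lands@15:R; in-air after throw: [b3@10:L b2@11:R b1@12:L b4@15:R]
Beat 10 (L): throw ball3 h=4 -> lands@14:L; in-air after throw: [b2@11:R b1@12:L b3@14:L b4@15:R]
Beat 11 (R): throw ball2 h=2 -> lands@13:R; in-air after throw: [b1@12:L b2@13:R b3@14:L b4@15:R]
Beat 12 (L): throw ball1 h=6 -> lands@18:L; in-air after throw: [b2@13:R b3@14:L b4@15:R b1@18:L]
Beat 13 (R): throw ball2 h=4 -> lands@17:R; in-air after throw: [b3@14:L b4@15:R b2@17:R b1@18:L]
Beat 14 (L): throw ball3 h=2 -> lands@16:L; in-air after throw: [b4@15:R b3@16:L b2@17:R b1@18:L]
Beat 15 (R): throw ball4 h=6 -> lands@21:R; in-air after throw: [b3@16:L b2@17:R b1@18:L b4@21:R]
Beat 16 (L): throw ball3 h=4 -> lands@20:L; in-air after throw: [b2@17:R b1@18:L b3@20:L b4@21:R]
Beat 17 (R): throw ball2 h=2 -> lands@19:R; in-air after throw: [b1@18:L b2@19:R b3@20:L b4@21:R]

Answer: ball1:lands@18:L ball3:lands@20:L ball4:lands@21:R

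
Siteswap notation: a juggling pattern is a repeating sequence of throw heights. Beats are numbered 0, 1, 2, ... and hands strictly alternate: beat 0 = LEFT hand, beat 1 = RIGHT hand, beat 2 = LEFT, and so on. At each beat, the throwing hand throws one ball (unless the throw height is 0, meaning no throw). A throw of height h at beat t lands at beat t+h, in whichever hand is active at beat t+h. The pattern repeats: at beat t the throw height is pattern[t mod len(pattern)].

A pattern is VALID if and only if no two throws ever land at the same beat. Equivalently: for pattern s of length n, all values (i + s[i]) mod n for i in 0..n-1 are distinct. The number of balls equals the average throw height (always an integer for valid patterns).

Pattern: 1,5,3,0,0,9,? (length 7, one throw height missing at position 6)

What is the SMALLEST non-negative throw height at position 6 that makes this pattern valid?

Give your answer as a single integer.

Answer: 3

Derivation:
i=0: (0 + 1) mod 7 = 1
i=1: (1 + 5) mod 7 = 6
i=2: (2 + 3) mod 7 = 5
i=3: (3 + 0) mod 7 = 3
i=4: (4 + 0) mod 7 = 4
i=5: (5 + 9) mod 7 = 0
i=6: s[i]=? (unknown)
Known residues: [0, 1, 3, 4, 5, 6]; need a permutation of 0..6, so missing residue r = 2
Need (6 + s) mod 7 = 2; smallest s = (2 - 6) mod 7 = 3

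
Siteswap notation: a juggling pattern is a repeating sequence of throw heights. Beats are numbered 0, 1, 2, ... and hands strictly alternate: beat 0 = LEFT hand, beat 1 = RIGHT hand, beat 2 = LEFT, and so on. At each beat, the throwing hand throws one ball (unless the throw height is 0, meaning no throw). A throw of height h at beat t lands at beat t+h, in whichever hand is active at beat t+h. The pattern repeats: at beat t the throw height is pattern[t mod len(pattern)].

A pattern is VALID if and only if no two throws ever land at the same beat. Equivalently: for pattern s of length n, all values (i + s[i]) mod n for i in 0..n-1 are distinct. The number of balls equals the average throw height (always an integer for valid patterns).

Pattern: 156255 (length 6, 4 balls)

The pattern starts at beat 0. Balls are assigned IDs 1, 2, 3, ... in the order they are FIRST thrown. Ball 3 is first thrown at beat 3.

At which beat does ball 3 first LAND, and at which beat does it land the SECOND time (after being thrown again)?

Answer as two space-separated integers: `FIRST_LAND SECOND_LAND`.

Answer: 5 10

Derivation:
Beat 0 (L): throw ball1 h=1 -> lands@1:R; in-air after throw: [b1@1:R]
Beat 1 (R): throw ball1 h=5 -> lands@6:L; in-air after throw: [b1@6:L]
Beat 2 (L): throw ball2 h=6 -> lands@8:L; in-air after throw: [b1@6:L b2@8:L]
Beat 3 (R): throw ball3 h=2 -> lands@5:R; in-air after throw: [b3@5:R b1@6:L b2@8:L]
Beat 4 (L): throw ball4 h=5 -> lands@9:R; in-air after throw: [b3@5:R b1@6:L b2@8:L b4@9:R]
Beat 5 (R): throw ball3 h=5 -> lands@10:L; in-air after throw: [b1@6:L b2@8:L b4@9:R b3@10:L]
Beat 6 (L): throw ball1 h=1 -> lands@7:R; in-air after throw: [b1@7:R b2@8:L b4@9:R b3@10:L]
Beat 7 (R): throw ball1 h=5 -> lands@12:L; in-air after throw: [b2@8:L b4@9:R b3@10:L b1@12:L]
Beat 8 (L): throw ball2 h=6 -> lands@14:L; in-air after throw: [b4@9:R b3@10:L b1@12:L b2@14:L]
Beat 9 (R): throw ball4 h=2 -> lands@11:R; in-air after throw: [b3@10:L b4@11:R b1@12:L b2@14:L]
Beat 10 (L): throw ball3 h=5 -> lands@15:R; in-air after throw: [b4@11:R b1@12:L b2@14:L b3@15:R]
Ball 3: thrown@3 h=2 -> first land @5; rethrown@5 h=5 -> second land @10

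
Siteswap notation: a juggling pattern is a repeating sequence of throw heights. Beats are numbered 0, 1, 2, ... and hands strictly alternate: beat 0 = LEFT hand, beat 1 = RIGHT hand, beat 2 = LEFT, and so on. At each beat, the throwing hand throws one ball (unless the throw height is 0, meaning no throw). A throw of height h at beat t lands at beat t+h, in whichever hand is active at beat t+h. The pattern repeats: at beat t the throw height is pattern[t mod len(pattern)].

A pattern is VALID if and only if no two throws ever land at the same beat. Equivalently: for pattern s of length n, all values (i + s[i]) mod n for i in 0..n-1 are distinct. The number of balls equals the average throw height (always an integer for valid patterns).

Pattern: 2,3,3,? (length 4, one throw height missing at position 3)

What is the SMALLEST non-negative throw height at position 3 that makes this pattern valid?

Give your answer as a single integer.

i=0: (0 + 2) mod 4 = 2
i=1: (1 + 3) mod 4 = 0
i=2: (2 + 3) mod 4 = 1
i=3: s[i]=? (unknown)
Known residues: [0, 1, 2]; need a permutation of 0..3, so missing residue r = 3
Need (3 + s) mod 4 = 3; smallest s = (3 - 3) mod 4 = 0

Answer: 0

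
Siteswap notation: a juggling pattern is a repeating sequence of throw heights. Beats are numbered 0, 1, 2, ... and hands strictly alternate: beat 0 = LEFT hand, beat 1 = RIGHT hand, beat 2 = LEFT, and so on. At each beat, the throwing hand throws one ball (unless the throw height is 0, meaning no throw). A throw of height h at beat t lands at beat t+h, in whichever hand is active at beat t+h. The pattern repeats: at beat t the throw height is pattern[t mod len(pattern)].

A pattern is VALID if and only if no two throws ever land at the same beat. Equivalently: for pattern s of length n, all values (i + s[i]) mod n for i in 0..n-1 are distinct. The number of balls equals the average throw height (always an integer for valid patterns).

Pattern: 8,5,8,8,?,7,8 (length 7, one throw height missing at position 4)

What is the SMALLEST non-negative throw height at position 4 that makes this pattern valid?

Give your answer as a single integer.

i=0: (0 + 8) mod 7 = 1
i=1: (1 + 5) mod 7 = 6
i=2: (2 + 8) mod 7 = 3
i=3: (3 + 8) mod 7 = 4
i=4: s[i]=? (unknown)
i=5: (5 + 7) mod 7 = 5
i=6: (6 + 8) mod 7 = 0
Known residues: [0, 1, 3, 4, 5, 6]; need a permutation of 0..6, so missing residue r = 2
Need (4 + s) mod 7 = 2; smallest s = (2 - 4) mod 7 = 5

Answer: 5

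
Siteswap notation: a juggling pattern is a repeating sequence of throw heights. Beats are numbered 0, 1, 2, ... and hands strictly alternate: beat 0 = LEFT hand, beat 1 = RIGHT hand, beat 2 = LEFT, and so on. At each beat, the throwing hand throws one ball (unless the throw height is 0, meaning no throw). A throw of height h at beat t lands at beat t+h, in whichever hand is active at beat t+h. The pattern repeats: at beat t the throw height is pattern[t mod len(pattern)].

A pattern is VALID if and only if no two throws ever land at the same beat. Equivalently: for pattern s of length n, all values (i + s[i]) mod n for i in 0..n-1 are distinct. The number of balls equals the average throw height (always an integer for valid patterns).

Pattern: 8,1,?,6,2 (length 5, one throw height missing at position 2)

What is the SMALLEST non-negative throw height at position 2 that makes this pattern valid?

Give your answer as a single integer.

i=0: (0 + 8) mod 5 = 3
i=1: (1 + 1) mod 5 = 2
i=2: s[i]=? (unknown)
i=3: (3 + 6) mod 5 = 4
i=4: (4 + 2) mod 5 = 1
Known residues: [1, 2, 3, 4]; need a permutation of 0..4, so missing residue r = 0
Need (2 + s) mod 5 = 0; smallest s = (0 - 2) mod 5 = 3

Answer: 3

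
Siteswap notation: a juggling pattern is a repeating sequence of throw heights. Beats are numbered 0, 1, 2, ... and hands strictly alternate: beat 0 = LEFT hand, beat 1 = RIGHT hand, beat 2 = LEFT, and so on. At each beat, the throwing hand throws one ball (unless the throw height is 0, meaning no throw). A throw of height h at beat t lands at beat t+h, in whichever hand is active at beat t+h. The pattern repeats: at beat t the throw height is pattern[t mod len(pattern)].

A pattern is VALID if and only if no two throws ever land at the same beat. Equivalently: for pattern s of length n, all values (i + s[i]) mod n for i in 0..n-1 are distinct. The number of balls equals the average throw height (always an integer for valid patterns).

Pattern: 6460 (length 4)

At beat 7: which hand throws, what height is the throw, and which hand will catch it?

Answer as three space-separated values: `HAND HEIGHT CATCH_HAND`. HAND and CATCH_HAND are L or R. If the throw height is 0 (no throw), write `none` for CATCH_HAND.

Answer: R 0 none

Derivation:
Beat 7: 7 mod 2 = 1, so hand = R
Throw height = pattern[7 mod 4] = pattern[3] = 0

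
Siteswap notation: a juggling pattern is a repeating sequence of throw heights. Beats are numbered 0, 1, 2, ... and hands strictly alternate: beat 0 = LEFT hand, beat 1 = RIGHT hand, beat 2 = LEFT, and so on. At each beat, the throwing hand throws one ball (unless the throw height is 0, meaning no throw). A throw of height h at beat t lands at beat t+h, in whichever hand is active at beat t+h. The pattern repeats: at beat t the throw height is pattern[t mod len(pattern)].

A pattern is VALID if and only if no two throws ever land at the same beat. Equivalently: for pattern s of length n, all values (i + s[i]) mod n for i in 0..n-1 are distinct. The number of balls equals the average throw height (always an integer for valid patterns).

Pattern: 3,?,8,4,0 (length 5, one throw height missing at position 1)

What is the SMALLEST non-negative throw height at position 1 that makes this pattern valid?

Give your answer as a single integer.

Answer: 0

Derivation:
i=0: (0 + 3) mod 5 = 3
i=1: s[i]=? (unknown)
i=2: (2 + 8) mod 5 = 0
i=3: (3 + 4) mod 5 = 2
i=4: (4 + 0) mod 5 = 4
Known residues: [0, 2, 3, 4]; need a permutation of 0..4, so missing residue r = 1
Need (1 + s) mod 5 = 1; smallest s = (1 - 1) mod 5 = 0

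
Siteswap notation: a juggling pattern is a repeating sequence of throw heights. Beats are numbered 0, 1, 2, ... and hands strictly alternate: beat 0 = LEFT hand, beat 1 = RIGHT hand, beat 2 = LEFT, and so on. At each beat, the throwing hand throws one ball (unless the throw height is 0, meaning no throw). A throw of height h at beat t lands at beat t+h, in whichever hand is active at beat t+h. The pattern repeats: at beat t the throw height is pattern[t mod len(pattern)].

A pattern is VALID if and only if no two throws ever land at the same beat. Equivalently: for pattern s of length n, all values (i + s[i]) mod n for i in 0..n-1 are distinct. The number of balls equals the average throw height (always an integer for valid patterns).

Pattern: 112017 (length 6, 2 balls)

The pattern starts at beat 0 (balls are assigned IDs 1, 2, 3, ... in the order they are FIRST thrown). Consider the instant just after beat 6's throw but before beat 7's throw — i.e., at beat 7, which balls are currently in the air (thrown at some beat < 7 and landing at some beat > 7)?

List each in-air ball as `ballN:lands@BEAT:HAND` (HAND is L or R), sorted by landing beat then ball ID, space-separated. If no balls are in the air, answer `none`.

Answer: ball1:lands@12:L

Derivation:
Beat 0 (L): throw ball1 h=1 -> lands@1:R; in-air after throw: [b1@1:R]
Beat 1 (R): throw ball1 h=1 -> lands@2:L; in-air after throw: [b1@2:L]
Beat 2 (L): throw ball1 h=2 -> lands@4:L; in-air after throw: [b1@4:L]
Beat 4 (L): throw ball1 h=1 -> lands@5:R; in-air after throw: [b1@5:R]
Beat 5 (R): throw ball1 h=7 -> lands@12:L; in-air after throw: [b1@12:L]
Beat 6 (L): throw ball2 h=1 -> lands@7:R; in-air after throw: [b2@7:R b1@12:L]
Beat 7 (R): throw ball2 h=1 -> lands@8:L; in-air after throw: [b2@8:L b1@12:L]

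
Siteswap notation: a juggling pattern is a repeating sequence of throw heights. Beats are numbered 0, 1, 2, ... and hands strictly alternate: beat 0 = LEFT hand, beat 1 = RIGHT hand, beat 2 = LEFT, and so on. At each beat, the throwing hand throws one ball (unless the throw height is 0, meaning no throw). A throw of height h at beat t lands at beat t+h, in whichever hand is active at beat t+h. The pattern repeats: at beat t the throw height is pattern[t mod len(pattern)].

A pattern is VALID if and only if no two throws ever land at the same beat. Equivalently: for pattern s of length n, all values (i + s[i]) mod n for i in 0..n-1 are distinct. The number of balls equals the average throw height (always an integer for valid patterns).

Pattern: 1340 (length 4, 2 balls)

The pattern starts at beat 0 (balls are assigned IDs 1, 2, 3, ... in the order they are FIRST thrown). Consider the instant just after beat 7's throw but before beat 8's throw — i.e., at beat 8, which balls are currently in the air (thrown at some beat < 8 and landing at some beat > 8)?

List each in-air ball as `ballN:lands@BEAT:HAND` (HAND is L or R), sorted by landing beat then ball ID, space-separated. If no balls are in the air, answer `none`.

Answer: ball2:lands@10:L

Derivation:
Beat 0 (L): throw ball1 h=1 -> lands@1:R; in-air after throw: [b1@1:R]
Beat 1 (R): throw ball1 h=3 -> lands@4:L; in-air after throw: [b1@4:L]
Beat 2 (L): throw ball2 h=4 -> lands@6:L; in-air after throw: [b1@4:L b2@6:L]
Beat 4 (L): throw ball1 h=1 -> lands@5:R; in-air after throw: [b1@5:R b2@6:L]
Beat 5 (R): throw ball1 h=3 -> lands@8:L; in-air after throw: [b2@6:L b1@8:L]
Beat 6 (L): throw ball2 h=4 -> lands@10:L; in-air after throw: [b1@8:L b2@10:L]
Beat 8 (L): throw ball1 h=1 -> lands@9:R; in-air after throw: [b1@9:R b2@10:L]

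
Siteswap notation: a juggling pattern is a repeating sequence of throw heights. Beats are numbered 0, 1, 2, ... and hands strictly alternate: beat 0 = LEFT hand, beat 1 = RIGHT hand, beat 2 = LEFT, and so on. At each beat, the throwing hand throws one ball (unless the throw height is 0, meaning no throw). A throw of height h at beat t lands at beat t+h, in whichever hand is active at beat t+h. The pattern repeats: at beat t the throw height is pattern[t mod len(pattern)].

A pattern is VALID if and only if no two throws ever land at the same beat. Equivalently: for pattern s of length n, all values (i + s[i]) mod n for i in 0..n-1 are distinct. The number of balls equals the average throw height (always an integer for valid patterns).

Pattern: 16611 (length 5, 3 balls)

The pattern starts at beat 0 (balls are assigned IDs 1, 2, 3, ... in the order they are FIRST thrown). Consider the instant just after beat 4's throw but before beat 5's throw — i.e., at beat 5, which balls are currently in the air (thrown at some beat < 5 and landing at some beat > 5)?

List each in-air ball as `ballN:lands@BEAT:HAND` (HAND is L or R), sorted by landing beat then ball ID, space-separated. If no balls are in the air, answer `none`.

Beat 0 (L): throw ball1 h=1 -> lands@1:R; in-air after throw: [b1@1:R]
Beat 1 (R): throw ball1 h=6 -> lands@7:R; in-air after throw: [b1@7:R]
Beat 2 (L): throw ball2 h=6 -> lands@8:L; in-air after throw: [b1@7:R b2@8:L]
Beat 3 (R): throw ball3 h=1 -> lands@4:L; in-air after throw: [b3@4:L b1@7:R b2@8:L]
Beat 4 (L): throw ball3 h=1 -> lands@5:R; in-air after throw: [b3@5:R b1@7:R b2@8:L]
Beat 5 (R): throw ball3 h=1 -> lands@6:L; in-air after throw: [b3@6:L b1@7:R b2@8:L]

Answer: ball1:lands@7:R ball2:lands@8:L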